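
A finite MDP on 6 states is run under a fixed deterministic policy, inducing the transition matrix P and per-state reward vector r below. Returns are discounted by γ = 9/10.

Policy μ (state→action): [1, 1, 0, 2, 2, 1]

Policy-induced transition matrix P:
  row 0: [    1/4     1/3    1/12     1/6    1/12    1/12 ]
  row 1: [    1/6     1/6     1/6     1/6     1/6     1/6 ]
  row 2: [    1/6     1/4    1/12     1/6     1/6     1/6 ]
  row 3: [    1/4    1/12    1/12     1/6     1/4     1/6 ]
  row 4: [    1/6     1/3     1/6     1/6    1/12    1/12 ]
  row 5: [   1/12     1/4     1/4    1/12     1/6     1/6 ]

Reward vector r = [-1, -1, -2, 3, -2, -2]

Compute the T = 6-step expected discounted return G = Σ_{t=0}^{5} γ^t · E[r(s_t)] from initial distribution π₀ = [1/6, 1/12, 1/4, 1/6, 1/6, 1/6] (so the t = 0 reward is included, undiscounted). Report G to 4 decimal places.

G = -3.9010

t=0: π = [0.1667, 0.0833, 0.2500, 0.1667, 0.1667, 0.1667], E[r] = -0.9167, γ^t·E[r] = -0.916667, running G = -0.916667
t=1: π = [0.1806, 0.2431, 0.1319, 0.1528, 0.1528, 0.1389], E[r] = -0.8125, γ^t·E[r] = -0.731250, running G = -1.647917
t=2: π = [0.1829, 0.2321, 0.1395, 0.1551, 0.1516, 0.1389], E[r] = -0.8096, γ^t·E[r] = -0.655781, running G = -2.303698
t=3: π = [0.1833, 0.2327, 0.1385, 0.1551, 0.1517, 0.1388], E[r] = -0.8086, γ^t·E[r] = -0.589465, running G = -2.893163
t=4: π = [0.1833, 0.2327, 0.1385, 0.1551, 0.1517, 0.1388], E[r] = -0.8085, γ^t·E[r] = -0.530474, running G = -3.423636
t=5: π = [0.1833, 0.2327, 0.1385, 0.1551, 0.1517, 0.1388], E[r] = -0.8085, γ^t·E[r] = -0.477412, running G = -3.901048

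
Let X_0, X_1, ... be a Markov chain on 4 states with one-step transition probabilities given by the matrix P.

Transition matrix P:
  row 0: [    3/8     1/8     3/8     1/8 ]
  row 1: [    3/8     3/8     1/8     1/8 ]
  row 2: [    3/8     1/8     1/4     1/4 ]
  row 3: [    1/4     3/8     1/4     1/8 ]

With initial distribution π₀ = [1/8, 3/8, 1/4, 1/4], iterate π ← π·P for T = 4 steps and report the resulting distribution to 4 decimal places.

t=0: π = [0.1250, 0.3750, 0.2500, 0.2500]
t=1: π = [0.3438, 0.2813, 0.2188, 0.1563]
t=2: π = [0.3555, 0.2344, 0.2578, 0.1523]
t=3: π = [0.3560, 0.2217, 0.2651, 0.1572]
t=4: π = [0.3553, 0.2197, 0.2668, 0.1581]

π = [0.3553, 0.2197, 0.2668, 0.1581]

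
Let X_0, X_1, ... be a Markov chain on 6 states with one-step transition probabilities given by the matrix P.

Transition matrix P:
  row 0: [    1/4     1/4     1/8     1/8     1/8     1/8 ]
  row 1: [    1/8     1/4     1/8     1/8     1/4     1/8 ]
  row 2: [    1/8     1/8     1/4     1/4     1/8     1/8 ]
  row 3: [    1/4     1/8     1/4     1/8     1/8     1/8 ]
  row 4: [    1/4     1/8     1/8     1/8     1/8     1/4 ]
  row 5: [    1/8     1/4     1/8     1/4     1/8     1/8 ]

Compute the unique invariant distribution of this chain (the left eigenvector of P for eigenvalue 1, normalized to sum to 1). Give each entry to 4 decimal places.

Balance equations π_j = Σ_i π_i·P[i][j]:
  π_0 = 1/4·π_0 + 1/8·π_1 + 1/8·π_2 + 1/4·π_3 + 1/4·π_4 + 1/8·π_5
  π_1 = 1/4·π_0 + 1/4·π_1 + 1/8·π_2 + 1/8·π_3 + 1/8·π_4 + 1/4·π_5
  π_2 = 1/8·π_0 + 1/8·π_1 + 1/4·π_2 + 1/4·π_3 + 1/8·π_4 + 1/8·π_5
  π_3 = 1/8·π_0 + 1/8·π_1 + 1/4·π_2 + 1/8·π_3 + 1/8·π_4 + 1/4·π_5
  π_4 = 1/8·π_0 + 1/4·π_1 + 1/8·π_2 + 1/8·π_3 + 1/8·π_4 + 1/8·π_5
  normalize: π_0 + π_1 + π_2 + π_3 + π_4 + π_5 = 1
Solving the linear system gives exactly π = [3/16, 85/447, 1189/7152, 1171/7152, 133/894, 1027/7152].

π = [0.1875, 0.1902, 0.1662, 0.1637, 0.1488, 0.1436]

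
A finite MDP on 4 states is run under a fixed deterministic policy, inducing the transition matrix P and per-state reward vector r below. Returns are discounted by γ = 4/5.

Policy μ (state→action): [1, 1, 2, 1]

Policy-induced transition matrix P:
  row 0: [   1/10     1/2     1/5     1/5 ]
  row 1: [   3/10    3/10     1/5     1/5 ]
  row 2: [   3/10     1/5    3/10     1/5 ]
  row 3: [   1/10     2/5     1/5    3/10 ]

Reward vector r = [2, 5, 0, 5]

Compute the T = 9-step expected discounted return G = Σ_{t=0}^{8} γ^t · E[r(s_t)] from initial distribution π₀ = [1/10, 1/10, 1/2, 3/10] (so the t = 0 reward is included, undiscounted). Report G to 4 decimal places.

t=0: π = [0.1000, 0.1000, 0.5000, 0.3000], E[r] = 2.2000, γ^t·E[r] = 2.200000, running G = 2.200000
t=1: π = [0.2200, 0.3000, 0.2500, 0.2300], E[r] = 3.0900, γ^t·E[r] = 2.472000, running G = 4.672000
t=2: π = [0.2100, 0.3420, 0.2250, 0.2230], E[r] = 3.2450, γ^t·E[r] = 2.076800, running G = 6.748800
t=3: π = [0.2134, 0.3418, 0.2225, 0.2223], E[r] = 3.2473, γ^t·E[r] = 1.662618, running G = 8.411418
t=4: π = [0.2129, 0.3427, 0.2223, 0.2222], E[r] = 3.2502, γ^t·E[r] = 1.331270, running G = 9.742687
t=5: π = [0.2130, 0.3426, 0.2222, 0.2222], E[r] = 3.2499, γ^t·E[r] = 1.064937, running G = 10.807624
t=6: π = [0.2130, 0.3426, 0.2222, 0.2222], E[r] = 3.2500, γ^t·E[r] = 0.851971, running G = 11.659595
t=7: π = [0.2130, 0.3426, 0.2222, 0.2222], E[r] = 3.2500, γ^t·E[r] = 0.681574, running G = 12.341169
t=8: π = [0.2130, 0.3426, 0.2222, 0.2222], E[r] = 3.2500, γ^t·E[r] = 0.545260, running G = 12.886428

G = 12.8864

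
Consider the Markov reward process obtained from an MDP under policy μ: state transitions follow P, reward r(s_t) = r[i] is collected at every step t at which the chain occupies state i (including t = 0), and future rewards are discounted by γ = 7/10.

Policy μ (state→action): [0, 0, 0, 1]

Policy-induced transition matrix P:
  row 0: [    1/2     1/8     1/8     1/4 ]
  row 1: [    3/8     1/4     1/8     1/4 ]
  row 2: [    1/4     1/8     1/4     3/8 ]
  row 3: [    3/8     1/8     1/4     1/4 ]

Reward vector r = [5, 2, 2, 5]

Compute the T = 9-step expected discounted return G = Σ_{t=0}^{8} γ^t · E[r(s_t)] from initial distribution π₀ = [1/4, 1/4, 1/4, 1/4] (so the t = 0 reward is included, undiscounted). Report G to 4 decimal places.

t=0: π = [0.2500, 0.2500, 0.2500, 0.2500], E[r] = 3.5000, γ^t·E[r] = 3.500000, running G = 3.500000
t=1: π = [0.3750, 0.1563, 0.1875, 0.2813], E[r] = 3.9688, γ^t·E[r] = 2.778125, running G = 6.278125
t=2: π = [0.3984, 0.1445, 0.1836, 0.2734], E[r] = 4.0156, γ^t·E[r] = 1.967656, running G = 8.245781
t=3: π = [0.4019, 0.1431, 0.1821, 0.2729], E[r] = 4.0244, γ^t·E[r] = 1.380374, running G = 9.626155
t=4: π = [0.4025, 0.1429, 0.1819, 0.2728], E[r] = 4.0257, γ^t·E[r] = 0.966570, running G = 10.592725
t=5: π = [0.4026, 0.1429, 0.1818, 0.2727], E[r] = 4.0259, γ^t·E[r] = 0.676637, running G = 11.269362
t=6: π = [0.4026, 0.1429, 0.1818, 0.2727], E[r] = 4.0260, γ^t·E[r] = 0.473651, running G = 11.743013
t=7: π = [0.4026, 0.1429, 0.1818, 0.2727], E[r] = 4.0260, γ^t·E[r] = 0.331556, running G = 12.074569
t=8: π = [0.4026, 0.1429, 0.1818, 0.2727], E[r] = 4.0260, γ^t·E[r] = 0.232089, running G = 12.306658

G = 12.3067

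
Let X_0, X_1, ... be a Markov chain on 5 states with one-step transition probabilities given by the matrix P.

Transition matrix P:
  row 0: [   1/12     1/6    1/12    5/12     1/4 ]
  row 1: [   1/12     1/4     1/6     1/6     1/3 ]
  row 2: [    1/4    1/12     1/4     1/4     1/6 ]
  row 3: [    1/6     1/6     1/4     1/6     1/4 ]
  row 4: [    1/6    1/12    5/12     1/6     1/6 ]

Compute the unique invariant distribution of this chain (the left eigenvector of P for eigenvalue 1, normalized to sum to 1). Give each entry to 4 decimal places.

Balance equations π_j = Σ_i π_i·P[i][j]:
  π_0 = 1/12·π_0 + 1/12·π_1 + 1/4·π_2 + 1/6·π_3 + 1/6·π_4
  π_1 = 1/6·π_0 + 1/4·π_1 + 1/12·π_2 + 1/6·π_3 + 1/12·π_4
  π_2 = 1/12·π_0 + 1/6·π_1 + 1/4·π_2 + 1/4·π_3 + 5/12·π_4
  π_3 = 5/12·π_0 + 1/6·π_1 + 1/4·π_2 + 1/6·π_3 + 1/6·π_4
  normalize: π_0 + π_1 + π_2 + π_3 + π_4 = 1
Solving the linear system gives exactly π = [3721/22932, 797/5733, 633/2548, 5227/22932, 5099/22932].

π = [0.1623, 0.1390, 0.2484, 0.2279, 0.2224]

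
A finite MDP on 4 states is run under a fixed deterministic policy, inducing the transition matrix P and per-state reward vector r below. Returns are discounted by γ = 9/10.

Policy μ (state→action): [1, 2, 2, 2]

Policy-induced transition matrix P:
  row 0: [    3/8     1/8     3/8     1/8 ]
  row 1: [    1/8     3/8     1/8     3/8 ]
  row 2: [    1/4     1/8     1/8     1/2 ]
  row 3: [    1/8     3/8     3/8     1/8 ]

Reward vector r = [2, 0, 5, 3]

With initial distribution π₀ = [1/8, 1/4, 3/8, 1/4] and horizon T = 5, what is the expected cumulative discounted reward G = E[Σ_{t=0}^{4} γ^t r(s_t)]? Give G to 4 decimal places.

t=0: π = [0.1250, 0.2500, 0.3750, 0.2500], E[r] = 2.8750, γ^t·E[r] = 2.875000, running G = 2.875000
t=1: π = [0.2031, 0.2500, 0.2188, 0.3281], E[r] = 2.4844, γ^t·E[r] = 2.235938, running G = 5.110938
t=2: π = [0.2031, 0.2695, 0.2578, 0.2695], E[r] = 2.5039, γ^t·E[r] = 2.028164, running G = 7.139102
t=3: π = [0.2080, 0.2598, 0.2432, 0.2891], E[r] = 2.4990, γ^t·E[r] = 1.821788, running G = 8.960890
t=4: π = [0.2074, 0.2622, 0.2493, 0.2811], E[r] = 2.5045, γ^t·E[r] = 1.643213, running G = 10.604103

G = 10.6041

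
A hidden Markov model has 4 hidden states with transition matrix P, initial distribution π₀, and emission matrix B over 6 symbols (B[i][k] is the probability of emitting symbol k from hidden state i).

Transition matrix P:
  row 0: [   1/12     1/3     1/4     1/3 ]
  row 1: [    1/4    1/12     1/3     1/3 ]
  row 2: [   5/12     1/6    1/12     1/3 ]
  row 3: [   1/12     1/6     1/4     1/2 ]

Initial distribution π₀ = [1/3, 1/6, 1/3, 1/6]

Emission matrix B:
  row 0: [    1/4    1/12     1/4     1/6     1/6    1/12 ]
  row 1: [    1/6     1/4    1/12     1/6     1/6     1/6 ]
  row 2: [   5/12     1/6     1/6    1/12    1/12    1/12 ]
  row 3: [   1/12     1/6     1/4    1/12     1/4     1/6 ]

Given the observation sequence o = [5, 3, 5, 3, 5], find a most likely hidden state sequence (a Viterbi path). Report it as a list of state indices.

t=0: δ = [2.778e-02, 2.778e-02, 2.778e-02, 2.778e-02]  (obs o_0=5)
t=1: δ = [1.929e-03, 1.543e-03, 7.716e-04, 1.157e-03]  ψ = [2, 0, 1, 3]  (obs o_1=3)
t=2: δ = [3.215e-05, 1.072e-04, 4.287e-05, 1.072e-04]  ψ = [1, 0, 1, 0]  (obs o_2=5)
t=3: δ = [4.465e-06, 2.977e-06, 2.977e-06, 4.465e-06]  ψ = [1, 3, 1, 3]  (obs o_3=3)
t=4: δ = [1.034e-07, 2.481e-07, 9.303e-08, 3.721e-07]  ψ = [2, 0, 0, 3]  (obs o_4=5)
backtrack: best end state = 3; path = [2, 0, 3, 3, 3]

path = [2, 0, 3, 3, 3]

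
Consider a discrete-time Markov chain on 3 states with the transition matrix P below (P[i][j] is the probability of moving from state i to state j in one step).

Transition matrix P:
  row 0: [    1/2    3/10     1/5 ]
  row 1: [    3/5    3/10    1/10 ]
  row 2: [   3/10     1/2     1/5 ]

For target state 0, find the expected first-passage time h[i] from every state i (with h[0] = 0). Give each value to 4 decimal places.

h = [0.0000, 1.7647, 2.3529]

First-step conditioning: h[0] = 0; for i ≠ 0, h[i] = 1 + Σ_k P[i][k]·h[k].
  h[1] = 1 + 3/10·h[1] + 1/10·h[2]
  h[2] = 1 + 1/2·h[1] + 1/5·h[2]
Solving the 2×2 linear system over states ≠ 0 gives exactly h = [0, 30/17, 40/17] (h[0] = 0 is the target).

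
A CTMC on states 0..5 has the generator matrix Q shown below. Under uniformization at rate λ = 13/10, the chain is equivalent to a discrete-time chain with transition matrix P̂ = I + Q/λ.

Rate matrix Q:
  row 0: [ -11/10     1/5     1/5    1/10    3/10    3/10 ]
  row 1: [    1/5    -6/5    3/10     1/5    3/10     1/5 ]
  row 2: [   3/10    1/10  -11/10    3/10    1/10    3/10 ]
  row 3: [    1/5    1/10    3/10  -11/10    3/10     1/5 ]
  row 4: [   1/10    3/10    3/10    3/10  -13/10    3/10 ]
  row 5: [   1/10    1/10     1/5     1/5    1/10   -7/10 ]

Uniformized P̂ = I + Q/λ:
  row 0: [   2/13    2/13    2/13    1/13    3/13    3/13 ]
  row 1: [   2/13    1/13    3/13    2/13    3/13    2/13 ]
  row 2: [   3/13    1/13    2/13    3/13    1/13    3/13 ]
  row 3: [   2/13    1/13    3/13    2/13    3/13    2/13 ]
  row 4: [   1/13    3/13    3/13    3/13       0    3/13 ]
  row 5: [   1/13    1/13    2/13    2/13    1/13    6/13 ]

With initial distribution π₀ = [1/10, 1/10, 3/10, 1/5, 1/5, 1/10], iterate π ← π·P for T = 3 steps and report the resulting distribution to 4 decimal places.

t=0: π = [0.1000, 0.1000, 0.3000, 0.2000, 0.2000, 0.1000]
t=1: π = [0.1538, 0.1154, 0.1923, 0.1846, 0.1231, 0.2308]
t=2: π = [0.1414, 0.1077, 0.1864, 0.1663, 0.1373, 0.2609]
t=3: π = [0.1376, 0.1089, 0.1855, 0.1679, 0.1303, 0.2699]

π = [0.1376, 0.1089, 0.1855, 0.1679, 0.1303, 0.2699]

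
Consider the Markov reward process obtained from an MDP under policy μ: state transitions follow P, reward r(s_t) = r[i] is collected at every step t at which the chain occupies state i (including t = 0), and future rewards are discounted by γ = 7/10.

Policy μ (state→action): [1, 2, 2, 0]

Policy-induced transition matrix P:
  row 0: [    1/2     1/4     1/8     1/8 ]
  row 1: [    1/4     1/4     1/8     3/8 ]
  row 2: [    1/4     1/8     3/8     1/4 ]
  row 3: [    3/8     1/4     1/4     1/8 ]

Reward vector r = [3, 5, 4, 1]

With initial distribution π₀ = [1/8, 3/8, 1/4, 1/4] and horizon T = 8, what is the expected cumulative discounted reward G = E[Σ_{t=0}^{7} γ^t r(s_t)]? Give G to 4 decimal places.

t=0: π = [0.1250, 0.3750, 0.2500, 0.2500], E[r] = 3.5000, γ^t·E[r] = 3.500000, running G = 3.500000
t=1: π = [0.3125, 0.2188, 0.2188, 0.2500], E[r] = 3.1563, γ^t·E[r] = 2.209375, running G = 5.709375
t=2: π = [0.3594, 0.2227, 0.2109, 0.2070], E[r] = 3.2422, γ^t·E[r] = 1.588672, running G = 7.298047
t=3: π = [0.3657, 0.2236, 0.2036, 0.2070], E[r] = 3.2368, γ^t·E[r] = 1.110228, running G = 8.408275
t=4: π = [0.3673, 0.2245, 0.2018, 0.2064], E[r] = 3.2382, γ^t·E[r] = 0.777482, running G = 9.185757
t=5: π = [0.3676, 0.2248, 0.2012, 0.2064], E[r] = 3.2381, γ^t·E[r] = 0.544223, running G = 9.729980
t=6: π = [0.3677, 0.2248, 0.2011, 0.2063], E[r] = 3.2381, γ^t·E[r] = 0.380959, running G = 10.110939
t=7: π = [0.3677, 0.2249, 0.2011, 0.2063], E[r] = 3.2381, γ^t·E[r] = 0.266671, running G = 10.377610

G = 10.3776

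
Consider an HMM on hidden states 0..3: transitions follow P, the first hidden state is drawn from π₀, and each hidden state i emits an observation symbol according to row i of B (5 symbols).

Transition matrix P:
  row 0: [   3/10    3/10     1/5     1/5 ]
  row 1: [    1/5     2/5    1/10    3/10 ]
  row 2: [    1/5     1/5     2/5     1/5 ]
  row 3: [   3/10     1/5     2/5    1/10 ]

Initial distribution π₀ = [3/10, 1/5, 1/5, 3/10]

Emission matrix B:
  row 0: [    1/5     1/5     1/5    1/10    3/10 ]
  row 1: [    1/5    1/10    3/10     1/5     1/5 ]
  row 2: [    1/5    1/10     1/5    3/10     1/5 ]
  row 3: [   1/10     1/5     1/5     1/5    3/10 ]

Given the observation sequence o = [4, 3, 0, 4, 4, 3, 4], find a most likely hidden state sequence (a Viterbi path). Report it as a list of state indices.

path = [3, 2, 2, 2, 2, 2, 2]

t=0: δ = [9.000e-02, 4.000e-02, 4.000e-02, 9.000e-02]  (obs o_0=4)
t=1: δ = [2.700e-03, 5.400e-03, 1.080e-02, 3.600e-03]  ψ = [0, 0, 3, 0]  (obs o_1=3)
t=2: δ = [4.320e-04, 4.320e-04, 8.640e-04, 2.160e-04]  ψ = [2, 1, 2, 2]  (obs o_2=0)
t=3: δ = [5.184e-05, 3.456e-05, 6.912e-05, 5.184e-05]  ψ = [2, 1, 2, 2]  (obs o_3=4)
t=4: δ = [4.666e-06, 3.110e-06, 5.530e-06, 4.147e-06]  ψ = [0, 0, 2, 2]  (obs o_4=4)
t=5: δ = [1.400e-07, 2.799e-07, 6.636e-07, 2.212e-07]  ψ = [0, 0, 2, 2]  (obs o_5=3)
t=6: δ = [3.981e-08, 2.654e-08, 5.308e-08, 3.981e-08]  ψ = [2, 2, 2, 2]  (obs o_6=4)
backtrack: best end state = 2; path = [3, 2, 2, 2, 2, 2, 2]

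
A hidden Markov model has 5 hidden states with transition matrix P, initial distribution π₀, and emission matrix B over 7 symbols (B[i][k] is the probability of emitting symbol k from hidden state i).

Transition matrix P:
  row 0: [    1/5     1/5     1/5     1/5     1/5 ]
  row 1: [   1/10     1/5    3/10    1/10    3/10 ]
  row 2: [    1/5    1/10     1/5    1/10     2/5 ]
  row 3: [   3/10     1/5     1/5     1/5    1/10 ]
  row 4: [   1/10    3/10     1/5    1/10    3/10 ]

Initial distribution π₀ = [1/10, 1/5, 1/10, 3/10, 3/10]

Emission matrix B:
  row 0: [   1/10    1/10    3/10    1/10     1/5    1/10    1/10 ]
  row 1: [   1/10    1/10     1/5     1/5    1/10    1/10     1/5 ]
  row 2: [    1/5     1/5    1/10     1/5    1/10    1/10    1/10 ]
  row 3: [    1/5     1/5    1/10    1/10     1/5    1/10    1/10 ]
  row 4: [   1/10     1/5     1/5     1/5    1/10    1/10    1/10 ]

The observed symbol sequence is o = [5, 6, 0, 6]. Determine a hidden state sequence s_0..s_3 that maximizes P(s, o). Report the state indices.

path = [4, 1, 2, 4]

t=0: δ = [1.000e-02, 2.000e-02, 1.000e-02, 3.000e-02, 3.000e-02]  (obs o_0=5)
t=1: δ = [9.000e-04, 1.800e-03, 6.000e-04, 6.000e-04, 9.000e-04]  ψ = [3, 4, 1, 3, 4]  (obs o_1=6)
t=2: δ = [1.800e-05, 3.600e-05, 1.080e-04, 3.600e-05, 5.400e-05]  ψ = [0, 1, 1, 0, 1]  (obs o_2=0)
t=3: δ = [2.160e-06, 3.240e-06, 2.160e-06, 1.080e-06, 4.320e-06]  ψ = [2, 4, 2, 2, 2]  (obs o_3=6)
backtrack: best end state = 4; path = [4, 1, 2, 4]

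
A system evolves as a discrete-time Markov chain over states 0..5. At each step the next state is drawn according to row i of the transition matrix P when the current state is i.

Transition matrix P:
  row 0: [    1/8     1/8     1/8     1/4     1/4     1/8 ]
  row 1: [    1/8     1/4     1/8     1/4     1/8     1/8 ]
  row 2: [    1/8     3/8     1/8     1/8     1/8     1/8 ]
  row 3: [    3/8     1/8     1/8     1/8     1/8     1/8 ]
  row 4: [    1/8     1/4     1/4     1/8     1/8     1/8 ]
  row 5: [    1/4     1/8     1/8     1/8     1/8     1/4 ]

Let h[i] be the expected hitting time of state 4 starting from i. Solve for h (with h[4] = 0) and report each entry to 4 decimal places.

h = [5.8776, 6.7172, 6.7405, 6.5306, 0.0000, 6.6239]

First-step conditioning: h[4] = 0; for i ≠ 4, h[i] = 1 + Σ_k P[i][k]·h[k].
  h[0] = 1 + 1/8·h[0] + 1/8·h[1] + 1/8·h[2] + 1/4·h[3] + 1/8·h[5]
  h[1] = 1 + 1/8·h[0] + 1/4·h[1] + 1/8·h[2] + 1/4·h[3] + 1/8·h[5]
  h[2] = 1 + 1/8·h[0] + 3/8·h[1] + 1/8·h[2] + 1/8·h[3] + 1/8·h[5]
  h[3] = 1 + 3/8·h[0] + 1/8·h[1] + 1/8·h[2] + 1/8·h[3] + 1/8·h[5]
  h[5] = 1 + 1/4·h[0] + 1/8·h[1] + 1/8·h[2] + 1/8·h[3] + 1/4·h[5]
Solving the 5×5 linear system over states ≠ 4 gives exactly h = [288/49, 2304/343, 2312/343, 320/49, 0, 2272/343] (h[4] = 0 is the target).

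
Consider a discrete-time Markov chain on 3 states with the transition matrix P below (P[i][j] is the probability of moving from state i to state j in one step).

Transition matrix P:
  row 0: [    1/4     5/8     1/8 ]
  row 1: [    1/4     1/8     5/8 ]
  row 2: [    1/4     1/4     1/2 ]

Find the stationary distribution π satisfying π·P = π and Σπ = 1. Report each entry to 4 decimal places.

Balance equations π_j = Σ_i π_i·P[i][j]:
  π_0 = 1/4·π_0 + 1/4·π_1 + 1/4·π_2
  π_1 = 5/8·π_0 + 1/8·π_1 + 1/4·π_2
  normalize: π_0 + π_1 + π_2 = 1
Solving the linear system gives exactly π = [1/4, 11/36, 4/9].

π = [0.2500, 0.3056, 0.4444]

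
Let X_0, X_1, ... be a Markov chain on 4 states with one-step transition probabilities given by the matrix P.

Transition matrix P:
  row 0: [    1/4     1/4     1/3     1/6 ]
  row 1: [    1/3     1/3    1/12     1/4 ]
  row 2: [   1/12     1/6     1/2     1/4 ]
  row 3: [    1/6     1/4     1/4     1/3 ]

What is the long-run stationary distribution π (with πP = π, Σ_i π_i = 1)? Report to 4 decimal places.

Balance equations π_j = Σ_i π_i·P[i][j]:
  π_0 = 1/4·π_0 + 1/3·π_1 + 1/12·π_2 + 1/6·π_3
  π_1 = 1/4·π_0 + 1/3·π_1 + 1/6·π_2 + 1/4·π_3
  π_2 = 1/3·π_0 + 1/12·π_1 + 1/2·π_2 + 1/4·π_3
  normalize: π_0 + π_1 + π_2 + π_3 = 1
Solving the linear system gives exactly π = [43/216, 53/216, 65/216, 55/216].

π = [0.1991, 0.2454, 0.3009, 0.2546]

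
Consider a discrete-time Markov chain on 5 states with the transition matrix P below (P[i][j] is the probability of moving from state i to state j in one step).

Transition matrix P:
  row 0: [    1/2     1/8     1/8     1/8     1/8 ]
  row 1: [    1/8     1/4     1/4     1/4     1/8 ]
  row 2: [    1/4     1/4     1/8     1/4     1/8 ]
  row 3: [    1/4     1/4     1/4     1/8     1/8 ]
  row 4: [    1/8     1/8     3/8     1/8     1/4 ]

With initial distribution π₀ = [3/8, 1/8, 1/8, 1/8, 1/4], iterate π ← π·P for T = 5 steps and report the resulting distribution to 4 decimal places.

t=0: π = [0.3750, 0.1250, 0.1250, 0.1250, 0.2500]
t=1: π = [0.2969, 0.1719, 0.2188, 0.1563, 0.1563]
t=2: π = [0.2832, 0.1934, 0.2051, 0.1738, 0.1445]
t=3: π = [0.2786, 0.1965, 0.2070, 0.1748, 0.1431]
t=4: π = [0.2772, 0.1973, 0.2072, 0.1754, 0.1429]
t=5: π = [0.2768, 0.1975, 0.2073, 0.1756, 0.1429]

π = [0.2768, 0.1975, 0.2073, 0.1756, 0.1429]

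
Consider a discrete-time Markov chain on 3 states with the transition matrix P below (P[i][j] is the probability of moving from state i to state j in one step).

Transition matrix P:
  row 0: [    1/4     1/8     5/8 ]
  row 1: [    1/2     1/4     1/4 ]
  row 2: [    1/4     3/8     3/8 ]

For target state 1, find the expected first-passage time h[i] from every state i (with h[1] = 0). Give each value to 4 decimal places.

First-step conditioning: h[1] = 0; for i ≠ 1, h[i] = 1 + Σ_k P[i][k]·h[k].
  h[0] = 1 + 1/4·h[0] + 5/8·h[2]
  h[2] = 1 + 1/4·h[0] + 3/8·h[2]
Solving the 2×2 linear system over states ≠ 1 gives exactly h = [4, 0, 16/5] (h[1] = 0 is the target).

h = [4.0000, 0.0000, 3.2000]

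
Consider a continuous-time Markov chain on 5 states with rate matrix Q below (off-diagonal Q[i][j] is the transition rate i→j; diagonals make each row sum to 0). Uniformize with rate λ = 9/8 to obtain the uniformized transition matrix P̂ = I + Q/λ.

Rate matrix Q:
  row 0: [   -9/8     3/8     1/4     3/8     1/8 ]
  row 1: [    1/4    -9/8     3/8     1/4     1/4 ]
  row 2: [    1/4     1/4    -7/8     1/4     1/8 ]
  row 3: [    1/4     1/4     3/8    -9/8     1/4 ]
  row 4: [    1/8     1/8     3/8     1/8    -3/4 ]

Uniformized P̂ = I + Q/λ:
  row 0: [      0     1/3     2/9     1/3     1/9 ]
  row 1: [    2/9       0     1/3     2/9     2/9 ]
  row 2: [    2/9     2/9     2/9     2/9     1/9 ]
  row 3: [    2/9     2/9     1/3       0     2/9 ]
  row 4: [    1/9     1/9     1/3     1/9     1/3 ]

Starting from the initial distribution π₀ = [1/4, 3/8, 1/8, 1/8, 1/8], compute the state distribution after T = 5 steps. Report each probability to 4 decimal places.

π = [0.1641, 0.1791, 0.2836, 0.1792, 0.1940]

t=0: π = [0.2500, 0.3750, 0.1250, 0.1250, 0.1250]
t=1: π = [0.1528, 0.1528, 0.2917, 0.2083, 0.1944]
t=2: π = [0.1667, 0.1836, 0.2840, 0.1713, 0.1944]
t=3: π = [0.1636, 0.1783, 0.2833, 0.1811, 0.1938]
t=4: π = [0.1643, 0.1792, 0.2837, 0.1786, 0.1941]
t=5: π = [0.1641, 0.1791, 0.2836, 0.1792, 0.1940]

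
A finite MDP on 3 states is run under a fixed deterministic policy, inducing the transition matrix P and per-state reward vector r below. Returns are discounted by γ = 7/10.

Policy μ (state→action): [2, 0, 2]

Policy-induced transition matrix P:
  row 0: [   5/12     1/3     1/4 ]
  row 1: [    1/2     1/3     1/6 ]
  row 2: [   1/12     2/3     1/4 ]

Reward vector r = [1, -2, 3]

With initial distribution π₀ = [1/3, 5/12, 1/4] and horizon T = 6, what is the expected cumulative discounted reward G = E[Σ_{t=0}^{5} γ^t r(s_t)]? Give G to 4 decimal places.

G = 0.6446

t=0: π = [0.3333, 0.4167, 0.2500], E[r] = 0.2500, γ^t·E[r] = 0.250000, running G = 0.250000
t=1: π = [0.3681, 0.4167, 0.2153], E[r] = 0.1806, γ^t·E[r] = 0.126389, running G = 0.376389
t=2: π = [0.3796, 0.4051, 0.2153], E[r] = 0.2153, γ^t·E[r] = 0.105486, running G = 0.481875
t=3: π = [0.3787, 0.4051, 0.2162], E[r] = 0.2172, γ^t·E[r] = 0.074502, running G = 0.556377
t=4: π = [0.3783, 0.4054, 0.2162], E[r] = 0.2162, γ^t·E[r] = 0.051920, running G = 0.608297
t=5: π = [0.3784, 0.4054, 0.2162], E[r] = 0.2162, γ^t·E[r] = 0.036335, running G = 0.644632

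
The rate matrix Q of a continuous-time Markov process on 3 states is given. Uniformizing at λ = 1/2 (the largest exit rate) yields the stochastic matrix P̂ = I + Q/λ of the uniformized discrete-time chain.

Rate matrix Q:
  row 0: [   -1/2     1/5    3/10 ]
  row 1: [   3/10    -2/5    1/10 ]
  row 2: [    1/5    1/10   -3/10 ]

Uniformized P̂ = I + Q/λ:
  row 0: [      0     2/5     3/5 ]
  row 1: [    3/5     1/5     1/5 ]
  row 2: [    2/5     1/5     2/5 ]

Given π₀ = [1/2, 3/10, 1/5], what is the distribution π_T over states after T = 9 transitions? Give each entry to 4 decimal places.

π = [0.3233, 0.2648, 0.4119]

t=0: π = [0.5000, 0.3000, 0.2000]
t=1: π = [0.2600, 0.3000, 0.4400]
t=2: π = [0.3560, 0.2520, 0.3920]
t=3: π = [0.3080, 0.2712, 0.4208]
t=4: π = [0.3310, 0.2616, 0.4074]
t=5: π = [0.3199, 0.2662, 0.4139]
t=6: π = [0.3253, 0.2640, 0.4107]
t=7: π = [0.3227, 0.2651, 0.4123]
t=8: π = [0.3239, 0.2645, 0.4115]
t=9: π = [0.3233, 0.2648, 0.4119]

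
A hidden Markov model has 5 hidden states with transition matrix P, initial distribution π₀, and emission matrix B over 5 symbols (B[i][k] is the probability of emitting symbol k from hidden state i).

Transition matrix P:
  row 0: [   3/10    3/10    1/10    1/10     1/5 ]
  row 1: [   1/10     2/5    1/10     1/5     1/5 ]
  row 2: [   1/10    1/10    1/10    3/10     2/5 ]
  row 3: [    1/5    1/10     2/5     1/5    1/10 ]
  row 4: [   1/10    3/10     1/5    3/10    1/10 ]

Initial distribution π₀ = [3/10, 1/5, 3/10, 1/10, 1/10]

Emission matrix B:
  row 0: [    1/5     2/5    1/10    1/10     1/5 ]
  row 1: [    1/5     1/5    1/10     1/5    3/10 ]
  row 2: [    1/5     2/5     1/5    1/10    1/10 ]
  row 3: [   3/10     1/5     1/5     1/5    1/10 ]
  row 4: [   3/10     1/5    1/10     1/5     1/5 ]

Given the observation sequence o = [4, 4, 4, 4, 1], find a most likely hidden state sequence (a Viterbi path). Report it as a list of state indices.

path = [1, 1, 1, 1, 1]

t=0: δ = [6.000e-02, 6.000e-02, 3.000e-02, 1.000e-02, 2.000e-02]  (obs o_0=4)
t=1: δ = [3.600e-03, 7.200e-03, 6.000e-04, 1.200e-03, 2.400e-03]  ψ = [0, 1, 0, 1, 0]  (obs o_1=4)
t=2: δ = [2.160e-04, 8.640e-04, 7.200e-05, 1.440e-04, 2.880e-04]  ψ = [0, 1, 1, 1, 1]  (obs o_2=4)
t=3: δ = [1.728e-05, 1.037e-04, 8.640e-06, 1.728e-05, 3.456e-05]  ψ = [1, 1, 1, 1, 1]  (obs o_3=4)
t=4: δ = [4.147e-06, 8.294e-06, 4.147e-06, 4.147e-06, 4.147e-06]  ψ = [1, 1, 1, 1, 1]  (obs o_4=1)
backtrack: best end state = 1; path = [1, 1, 1, 1, 1]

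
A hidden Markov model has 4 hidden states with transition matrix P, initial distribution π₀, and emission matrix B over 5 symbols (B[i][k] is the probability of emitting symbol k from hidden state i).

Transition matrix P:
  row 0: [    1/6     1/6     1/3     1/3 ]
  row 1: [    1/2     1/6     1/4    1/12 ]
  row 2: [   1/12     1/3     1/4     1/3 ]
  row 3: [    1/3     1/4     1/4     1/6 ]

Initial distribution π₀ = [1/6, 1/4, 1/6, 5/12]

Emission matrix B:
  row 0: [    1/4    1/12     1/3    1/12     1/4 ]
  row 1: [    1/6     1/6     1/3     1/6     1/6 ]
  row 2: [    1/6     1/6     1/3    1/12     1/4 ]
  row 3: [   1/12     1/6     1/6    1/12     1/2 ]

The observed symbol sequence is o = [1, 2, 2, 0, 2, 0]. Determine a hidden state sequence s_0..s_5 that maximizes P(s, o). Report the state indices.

t=0: δ = [1.389e-02, 4.167e-02, 2.778e-02, 6.944e-02]  (obs o_0=1)
t=1: δ = [7.716e-03, 5.787e-03, 5.787e-03, 1.929e-03]  ψ = [3, 3, 3, 3]  (obs o_1=2)
t=2: δ = [9.645e-04, 6.430e-04, 8.573e-04, 4.287e-04]  ψ = [1, 2, 0, 0]  (obs o_2=2)
t=3: δ = [8.038e-05, 4.763e-05, 5.358e-05, 2.679e-05]  ψ = [1, 2, 0, 0]  (obs o_3=0)
t=4: δ = [7.938e-06, 5.954e-06, 8.931e-06, 4.465e-06]  ψ = [1, 2, 0, 0]  (obs o_4=2)
t=5: δ = [7.442e-07, 4.961e-07, 4.410e-07, 2.481e-07]  ψ = [1, 2, 0, 2]  (obs o_5=0)
backtrack: best end state = 0; path = [3, 1, 0, 2, 1, 0]

path = [3, 1, 0, 2, 1, 0]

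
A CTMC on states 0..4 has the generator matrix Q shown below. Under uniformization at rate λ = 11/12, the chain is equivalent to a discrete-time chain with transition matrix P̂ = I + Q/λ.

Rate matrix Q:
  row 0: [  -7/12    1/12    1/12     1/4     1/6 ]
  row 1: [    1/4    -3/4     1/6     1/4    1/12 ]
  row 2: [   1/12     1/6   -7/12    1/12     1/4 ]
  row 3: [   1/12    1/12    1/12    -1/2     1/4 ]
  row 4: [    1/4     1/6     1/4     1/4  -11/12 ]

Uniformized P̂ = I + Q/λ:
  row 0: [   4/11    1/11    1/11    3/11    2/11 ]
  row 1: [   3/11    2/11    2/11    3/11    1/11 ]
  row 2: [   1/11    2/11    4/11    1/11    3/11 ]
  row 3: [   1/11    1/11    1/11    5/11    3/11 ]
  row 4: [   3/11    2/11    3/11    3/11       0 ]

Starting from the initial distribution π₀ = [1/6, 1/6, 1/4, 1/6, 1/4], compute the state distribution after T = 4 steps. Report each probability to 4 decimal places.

π = [0.2045, 0.1369, 0.1877, 0.2907, 0.1802]

t=0: π = [0.1667, 0.1667, 0.2500, 0.1667, 0.2500]
t=1: π = [0.2121, 0.1515, 0.2197, 0.2576, 0.1591]
t=2: π = [0.2052, 0.1391, 0.1935, 0.2796, 0.1825]
t=3: π = [0.2054, 0.1377, 0.1895, 0.2884, 0.1790]
t=4: π = [0.2045, 0.1369, 0.1877, 0.2907, 0.1802]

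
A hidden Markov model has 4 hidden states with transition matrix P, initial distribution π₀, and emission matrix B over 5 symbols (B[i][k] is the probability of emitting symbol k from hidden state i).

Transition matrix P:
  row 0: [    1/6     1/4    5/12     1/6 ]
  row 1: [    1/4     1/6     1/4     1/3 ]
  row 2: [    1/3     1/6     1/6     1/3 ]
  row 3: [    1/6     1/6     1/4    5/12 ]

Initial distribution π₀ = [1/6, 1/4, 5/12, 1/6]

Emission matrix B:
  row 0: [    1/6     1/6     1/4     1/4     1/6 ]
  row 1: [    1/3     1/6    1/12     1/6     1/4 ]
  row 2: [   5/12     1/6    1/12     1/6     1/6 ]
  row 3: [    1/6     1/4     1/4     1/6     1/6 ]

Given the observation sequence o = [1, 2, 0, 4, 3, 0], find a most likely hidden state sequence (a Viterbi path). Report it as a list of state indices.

t=0: δ = [2.778e-02, 4.167e-02, 6.944e-02, 4.167e-02]  (obs o_0=1)
t=1: δ = [5.787e-03, 9.645e-04, 9.645e-04, 5.787e-03]  ψ = [2, 2, 0, 2]  (obs o_1=2)
t=2: δ = [1.608e-04, 4.823e-04, 1.005e-03, 4.019e-04]  ψ = [0, 0, 0, 3]  (obs o_2=0)
t=3: δ = [5.582e-05, 4.186e-05, 2.791e-05, 5.582e-05]  ψ = [2, 2, 2, 2]  (obs o_3=4)
t=4: δ = [2.616e-06, 2.326e-06, 3.876e-06, 3.876e-06]  ψ = [1, 0, 0, 3]  (obs o_4=3)
t=5: δ = [2.153e-07, 2.180e-07, 4.542e-07, 2.692e-07]  ψ = [2, 0, 0, 3]  (obs o_5=0)
backtrack: best end state = 2; path = [2, 0, 2, 1, 0, 2]

path = [2, 0, 2, 1, 0, 2]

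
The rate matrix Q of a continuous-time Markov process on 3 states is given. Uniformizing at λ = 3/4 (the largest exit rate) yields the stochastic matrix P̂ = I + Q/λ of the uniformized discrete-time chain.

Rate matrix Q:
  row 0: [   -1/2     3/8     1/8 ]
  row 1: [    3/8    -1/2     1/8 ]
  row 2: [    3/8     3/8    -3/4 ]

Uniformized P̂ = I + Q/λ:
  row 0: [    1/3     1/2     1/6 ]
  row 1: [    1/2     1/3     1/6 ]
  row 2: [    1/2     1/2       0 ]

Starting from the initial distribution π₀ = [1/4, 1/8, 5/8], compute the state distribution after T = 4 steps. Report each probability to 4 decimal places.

t=0: π = [0.2500, 0.1250, 0.6250]
t=1: π = [0.4583, 0.4792, 0.0625]
t=2: π = [0.4236, 0.4201, 0.1563]
t=3: π = [0.4294, 0.4300, 0.1406]
t=4: π = [0.4284, 0.4283, 0.1432]

π = [0.4284, 0.4283, 0.1432]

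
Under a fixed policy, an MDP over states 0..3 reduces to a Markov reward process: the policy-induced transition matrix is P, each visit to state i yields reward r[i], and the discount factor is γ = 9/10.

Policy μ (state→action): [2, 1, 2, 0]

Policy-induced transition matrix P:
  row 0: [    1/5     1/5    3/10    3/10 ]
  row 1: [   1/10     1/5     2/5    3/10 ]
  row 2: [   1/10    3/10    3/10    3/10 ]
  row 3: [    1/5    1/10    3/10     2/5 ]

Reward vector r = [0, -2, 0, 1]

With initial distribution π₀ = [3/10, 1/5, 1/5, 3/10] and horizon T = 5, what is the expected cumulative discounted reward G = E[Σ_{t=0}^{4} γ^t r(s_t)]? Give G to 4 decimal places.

G = -0.2862

t=0: π = [0.3000, 0.2000, 0.2000, 0.3000], E[r] = -0.1000, γ^t·E[r] = -0.100000, running G = -0.100000
t=1: π = [0.1600, 0.1900, 0.3200, 0.3300], E[r] = -0.0500, γ^t·E[r] = -0.045000, running G = -0.145000
t=2: π = [0.1490, 0.1990, 0.3190, 0.3330], E[r] = -0.0650, γ^t·E[r] = -0.052650, running G = -0.197650
t=3: π = [0.1482, 0.1986, 0.3199, 0.3333], E[r] = -0.0639, γ^t·E[r] = -0.046583, running G = -0.244233
t=4: π = [0.1482, 0.1987, 0.3199, 0.3333], E[r] = -0.0640, γ^t·E[r] = -0.041984, running G = -0.286217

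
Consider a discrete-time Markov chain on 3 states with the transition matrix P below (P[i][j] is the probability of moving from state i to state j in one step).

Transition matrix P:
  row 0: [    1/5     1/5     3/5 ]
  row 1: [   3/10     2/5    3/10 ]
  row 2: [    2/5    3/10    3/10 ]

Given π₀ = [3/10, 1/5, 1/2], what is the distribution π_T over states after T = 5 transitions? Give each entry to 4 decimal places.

t=0: π = [0.3000, 0.2000, 0.5000]
t=1: π = [0.3200, 0.2900, 0.3900]
t=2: π = [0.3070, 0.2970, 0.3960]
t=3: π = [0.3089, 0.2990, 0.3921]
t=4: π = [0.3083, 0.2990, 0.3927]
t=5: π = [0.3084, 0.2991, 0.3925]

π = [0.3084, 0.2991, 0.3925]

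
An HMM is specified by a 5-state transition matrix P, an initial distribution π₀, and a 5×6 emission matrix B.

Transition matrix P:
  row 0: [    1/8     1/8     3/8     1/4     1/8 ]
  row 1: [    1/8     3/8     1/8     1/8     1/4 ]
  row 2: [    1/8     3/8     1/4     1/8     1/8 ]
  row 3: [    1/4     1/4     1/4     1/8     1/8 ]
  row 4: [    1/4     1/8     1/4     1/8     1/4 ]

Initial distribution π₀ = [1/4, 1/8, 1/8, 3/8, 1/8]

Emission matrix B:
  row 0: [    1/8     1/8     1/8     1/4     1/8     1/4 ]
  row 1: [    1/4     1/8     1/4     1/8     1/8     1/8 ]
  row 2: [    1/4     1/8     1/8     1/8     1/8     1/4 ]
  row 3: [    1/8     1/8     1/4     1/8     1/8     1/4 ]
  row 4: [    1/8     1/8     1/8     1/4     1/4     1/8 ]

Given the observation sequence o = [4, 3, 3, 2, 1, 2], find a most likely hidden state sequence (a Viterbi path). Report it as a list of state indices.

t=0: δ = [3.125e-02, 1.562e-02, 1.562e-02, 4.688e-02, 3.125e-02]  (obs o_0=4)
t=1: δ = [2.930e-03, 1.465e-03, 1.465e-03, 9.766e-04, 1.953e-03]  ψ = [3, 3, 0, 0, 4]  (obs o_1=3)
t=2: δ = [1.221e-04, 6.866e-05, 1.373e-04, 9.155e-05, 1.221e-04]  ψ = [4, 1, 0, 0, 4]  (obs o_2=3)
t=3: δ = [3.815e-06, 1.287e-05, 5.722e-06, 7.629e-06, 3.815e-06]  ψ = [4, 2, 0, 0, 4]  (obs o_3=2)
t=4: δ = [2.384e-07, 6.035e-07, 2.384e-07, 2.012e-07, 4.023e-07]  ψ = [3, 1, 3, 1, 1]  (obs o_4=1)
t=5: δ = [1.257e-08, 5.658e-08, 1.257e-08, 1.886e-08, 1.886e-08]  ψ = [4, 1, 4, 1, 1]  (obs o_5=2)
backtrack: best end state = 1; path = [3, 0, 2, 1, 1, 1]

path = [3, 0, 2, 1, 1, 1]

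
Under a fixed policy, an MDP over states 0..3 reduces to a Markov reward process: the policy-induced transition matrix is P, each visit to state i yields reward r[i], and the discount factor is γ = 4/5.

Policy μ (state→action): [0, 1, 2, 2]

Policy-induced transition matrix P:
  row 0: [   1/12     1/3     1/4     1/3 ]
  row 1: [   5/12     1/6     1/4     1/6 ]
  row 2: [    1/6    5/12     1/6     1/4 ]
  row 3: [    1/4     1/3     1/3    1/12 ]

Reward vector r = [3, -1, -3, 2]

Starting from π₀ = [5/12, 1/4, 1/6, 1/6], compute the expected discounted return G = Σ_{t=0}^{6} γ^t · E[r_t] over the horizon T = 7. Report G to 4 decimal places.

G = 1.0704

t=0: π = [0.4167, 0.2500, 0.1667, 0.1667], E[r] = 0.8333, γ^t·E[r] = 0.833333, running G = 0.833333
t=1: π = [0.2083, 0.3056, 0.2500, 0.2361], E[r] = 0.0417, γ^t·E[r] = 0.033333, running G = 0.866667
t=2: π = [0.2454, 0.3032, 0.2488, 0.2025], E[r] = 0.0914, γ^t·E[r] = 0.058519, running G = 0.925185
t=3: π = [0.2389, 0.3035, 0.2461, 0.2114], E[r] = 0.0976, γ^t·E[r] = 0.049975, running G = 0.975160
t=4: π = [0.2403, 0.3033, 0.2471, 0.2094], E[r] = 0.0950, γ^t·E[r] = 0.038894, running G = 1.014054
t=5: π = [0.2399, 0.3034, 0.2469, 0.2099], E[r] = 0.0955, γ^t·E[r] = 0.031287, running G = 1.045341
t=6: π = [0.2400, 0.3033, 0.2469, 0.2097], E[r] = 0.0954, γ^t·E[r] = 0.025009, running G = 1.070350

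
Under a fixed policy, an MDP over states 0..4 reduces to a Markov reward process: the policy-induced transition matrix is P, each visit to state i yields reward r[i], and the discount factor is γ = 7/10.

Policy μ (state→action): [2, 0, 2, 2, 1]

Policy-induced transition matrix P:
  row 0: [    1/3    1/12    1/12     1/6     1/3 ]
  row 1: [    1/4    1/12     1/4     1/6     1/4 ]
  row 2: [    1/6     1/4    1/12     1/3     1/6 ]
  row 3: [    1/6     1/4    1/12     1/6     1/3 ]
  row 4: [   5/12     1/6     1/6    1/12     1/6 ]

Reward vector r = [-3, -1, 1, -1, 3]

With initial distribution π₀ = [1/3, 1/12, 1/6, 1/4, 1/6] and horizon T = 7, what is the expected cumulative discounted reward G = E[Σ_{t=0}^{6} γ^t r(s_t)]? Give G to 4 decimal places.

t=0: π = [0.3333, 0.0833, 0.1667, 0.2500, 0.1667], E[r] = -0.6667, γ^t·E[r] = -0.666667, running G = -0.666667
t=1: π = [0.2708, 0.1667, 0.1111, 0.1806, 0.2708], E[r] = -0.2361, γ^t·E[r] = -0.165278, running G = -0.831944
t=2: π = [0.2934, 0.1545, 0.1337, 0.1626, 0.2558], E[r] = -0.2963, γ^t·E[r] = -0.145185, running G = -0.977130
t=3: π = [0.2924, 0.1540, 0.1304, 0.1676, 0.2555], E[r] = -0.3018, γ^t·E[r] = -0.103515, running G = -1.080645
t=4: π = [0.2921, 0.1543, 0.1303, 0.1671, 0.2562], E[r] = -0.2989, γ^t·E[r] = -0.071778, running G = -1.152423
t=5: π = [0.2923, 0.1542, 0.1304, 0.1670, 0.2561], E[r] = -0.2995, γ^t·E[r] = -0.050331, running G = -1.202753
t=6: π = [0.2922, 0.1542, 0.1304, 0.1671, 0.2561], E[r] = -0.2995, γ^t·E[r] = -0.035231, running G = -1.237984

G = -1.2380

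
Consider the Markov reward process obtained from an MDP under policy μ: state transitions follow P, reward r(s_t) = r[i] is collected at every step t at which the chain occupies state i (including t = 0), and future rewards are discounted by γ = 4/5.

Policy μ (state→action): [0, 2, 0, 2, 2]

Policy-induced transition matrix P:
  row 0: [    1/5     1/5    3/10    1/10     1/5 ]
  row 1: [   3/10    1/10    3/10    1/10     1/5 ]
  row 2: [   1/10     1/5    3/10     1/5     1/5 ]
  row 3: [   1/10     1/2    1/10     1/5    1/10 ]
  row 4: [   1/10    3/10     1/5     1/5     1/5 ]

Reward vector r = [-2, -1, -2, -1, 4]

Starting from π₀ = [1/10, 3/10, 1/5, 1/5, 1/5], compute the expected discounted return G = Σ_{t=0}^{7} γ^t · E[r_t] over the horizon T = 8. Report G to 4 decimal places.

t=0: π = [0.1000, 0.3000, 0.2000, 0.2000, 0.2000], E[r] = -0.3000, γ^t·E[r] = -0.300000, running G = -0.300000
t=1: π = [0.1700, 0.2500, 0.2400, 0.1600, 0.1800], E[r] = -0.5100, γ^t·E[r] = -0.408000, running G = -0.708000
t=2: π = [0.1670, 0.2410, 0.2500, 0.1580, 0.1840], E[r] = -0.4970, γ^t·E[r] = -0.318080, running G = -1.026080
t=3: π = [0.1649, 0.2417, 0.2500, 0.1592, 0.1842], E[r] = -0.4939, γ^t·E[r] = -0.252877, running G = -1.278957
t=4: π = [0.1648, 0.2420, 0.2497, 0.1593, 0.1841], E[r] = -0.4942, γ^t·E[r] = -0.202412, running G = -1.481369
t=5: π = [0.1649, 0.2420, 0.2497, 0.1593, 0.1841], E[r] = -0.4943, γ^t·E[r] = -0.161965, running G = -1.643334
t=6: π = [0.1649, 0.2420, 0.2497, 0.1593, 0.1841], E[r] = -0.4943, γ^t·E[r] = -0.129572, running G = -1.772906
t=7: π = [0.1649, 0.2420, 0.2497, 0.1593, 0.1841], E[r] = -0.4943, γ^t·E[r] = -0.103657, running G = -1.876563

G = -1.8766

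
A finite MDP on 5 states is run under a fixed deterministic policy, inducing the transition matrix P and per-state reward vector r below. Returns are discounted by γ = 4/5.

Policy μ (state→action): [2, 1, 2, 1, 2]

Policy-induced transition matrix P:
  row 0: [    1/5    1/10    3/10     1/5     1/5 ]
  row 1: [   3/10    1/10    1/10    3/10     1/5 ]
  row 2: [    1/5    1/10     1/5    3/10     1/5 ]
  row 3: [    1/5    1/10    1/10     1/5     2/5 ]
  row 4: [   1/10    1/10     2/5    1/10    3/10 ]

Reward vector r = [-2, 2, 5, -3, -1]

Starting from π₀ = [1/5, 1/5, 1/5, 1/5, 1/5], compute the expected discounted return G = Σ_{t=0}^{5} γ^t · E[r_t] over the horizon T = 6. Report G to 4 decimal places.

G = 0.4652

t=0: π = [0.2000, 0.2000, 0.2000, 0.2000, 0.2000], E[r] = 0.2000, γ^t·E[r] = 0.200000, running G = 0.200000
t=1: π = [0.2000, 0.1000, 0.2200, 0.2200, 0.2600], E[r] = -0.0200, γ^t·E[r] = -0.016000, running G = 0.184000
t=2: π = [0.1840, 0.1000, 0.2400, 0.2060, 0.2700], E[r] = 0.1440, γ^t·E[r] = 0.092160, running G = 0.276160
t=3: π = [0.1830, 0.1000, 0.2418, 0.2070, 0.2682], E[r] = 0.1538, γ^t·E[r] = 0.078746, running G = 0.354906
t=4: π = [0.1832, 0.1000, 0.2412, 0.2074, 0.2682], E[r] = 0.1495, γ^t·E[r] = 0.061252, running G = 0.416157
t=5: π = [0.1832, 0.1000, 0.2412, 0.2073, 0.2683], E[r] = 0.1496, γ^t·E[r] = 0.049012, running G = 0.465170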